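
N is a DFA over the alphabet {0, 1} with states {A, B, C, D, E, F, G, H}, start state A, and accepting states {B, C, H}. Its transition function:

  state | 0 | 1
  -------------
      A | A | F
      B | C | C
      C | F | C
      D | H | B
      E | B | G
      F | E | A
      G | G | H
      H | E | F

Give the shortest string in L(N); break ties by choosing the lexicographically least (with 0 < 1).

A breadth-first search from A reaches an accepting state first via the path A → F → E → B on input 100.
No string of length < 3 is accepted (BFS exhausts all shorter strings without reaching an accepting state), and 100 is the lexicographically least accepting string of length 3.

100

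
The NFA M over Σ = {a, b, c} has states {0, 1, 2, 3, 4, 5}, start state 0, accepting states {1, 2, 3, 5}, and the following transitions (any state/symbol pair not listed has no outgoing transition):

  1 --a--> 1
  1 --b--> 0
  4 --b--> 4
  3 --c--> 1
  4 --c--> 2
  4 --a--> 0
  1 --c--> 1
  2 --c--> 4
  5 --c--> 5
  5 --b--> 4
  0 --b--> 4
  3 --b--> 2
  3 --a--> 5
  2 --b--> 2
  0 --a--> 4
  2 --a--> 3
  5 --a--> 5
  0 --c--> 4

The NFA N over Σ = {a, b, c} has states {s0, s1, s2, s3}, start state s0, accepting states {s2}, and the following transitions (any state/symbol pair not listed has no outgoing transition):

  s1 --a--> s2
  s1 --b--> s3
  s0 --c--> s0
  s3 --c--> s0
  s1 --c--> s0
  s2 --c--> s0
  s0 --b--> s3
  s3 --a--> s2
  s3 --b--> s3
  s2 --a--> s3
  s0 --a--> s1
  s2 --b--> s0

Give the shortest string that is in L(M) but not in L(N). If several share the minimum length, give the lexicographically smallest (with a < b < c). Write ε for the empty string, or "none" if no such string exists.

ac

The string ac is accepted by M but not by N.
No shorter string lies in the difference, and ac is the lexicographically first length-2 string in L(M) \ L(N).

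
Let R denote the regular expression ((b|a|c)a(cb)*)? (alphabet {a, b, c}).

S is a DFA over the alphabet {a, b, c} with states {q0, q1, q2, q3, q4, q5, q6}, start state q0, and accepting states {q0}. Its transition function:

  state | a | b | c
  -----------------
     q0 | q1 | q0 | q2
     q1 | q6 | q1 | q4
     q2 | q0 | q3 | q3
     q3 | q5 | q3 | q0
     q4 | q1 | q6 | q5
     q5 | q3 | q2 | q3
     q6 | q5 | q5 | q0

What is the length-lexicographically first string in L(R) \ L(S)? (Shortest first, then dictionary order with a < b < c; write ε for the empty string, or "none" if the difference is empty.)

aa

The string aa is accepted by R but not by S.
No shorter string lies in the difference, and aa is the lexicographically first length-2 string in L(R) \ L(S).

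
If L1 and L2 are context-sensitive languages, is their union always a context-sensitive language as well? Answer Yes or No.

A linear-bounded automaton can nondeterministically choose to simulate the LBA for L₁ or the LBA for L₂; equivalently, with disjoint nonterminals, S → S₁ | S₂ added to two noncontracting grammars is still noncontracting.
So the context-sensitive languages are closed under union.

Yes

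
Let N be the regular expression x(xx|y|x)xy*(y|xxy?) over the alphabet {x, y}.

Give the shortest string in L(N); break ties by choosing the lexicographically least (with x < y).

By inspection of the expression, no string of length less than 4 matches, and xxxy is the lexicographically first match of length 4.

xxxy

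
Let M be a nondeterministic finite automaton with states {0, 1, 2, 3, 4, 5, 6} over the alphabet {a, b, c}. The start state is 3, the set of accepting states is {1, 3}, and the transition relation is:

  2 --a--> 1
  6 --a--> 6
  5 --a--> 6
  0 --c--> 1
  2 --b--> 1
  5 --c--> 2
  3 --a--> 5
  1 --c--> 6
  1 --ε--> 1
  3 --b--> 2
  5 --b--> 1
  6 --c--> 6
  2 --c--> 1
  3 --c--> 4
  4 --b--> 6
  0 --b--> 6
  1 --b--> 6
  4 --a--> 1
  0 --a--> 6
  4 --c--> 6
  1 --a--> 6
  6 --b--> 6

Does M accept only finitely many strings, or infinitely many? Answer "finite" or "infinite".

finite

The useful states (reachable from 3 and able to reach an accepting state) are {1, 2, 3, 4, 5}.
Restricted to these states the transition graph has no cycle, so every accepting path has bounded length and L is finite.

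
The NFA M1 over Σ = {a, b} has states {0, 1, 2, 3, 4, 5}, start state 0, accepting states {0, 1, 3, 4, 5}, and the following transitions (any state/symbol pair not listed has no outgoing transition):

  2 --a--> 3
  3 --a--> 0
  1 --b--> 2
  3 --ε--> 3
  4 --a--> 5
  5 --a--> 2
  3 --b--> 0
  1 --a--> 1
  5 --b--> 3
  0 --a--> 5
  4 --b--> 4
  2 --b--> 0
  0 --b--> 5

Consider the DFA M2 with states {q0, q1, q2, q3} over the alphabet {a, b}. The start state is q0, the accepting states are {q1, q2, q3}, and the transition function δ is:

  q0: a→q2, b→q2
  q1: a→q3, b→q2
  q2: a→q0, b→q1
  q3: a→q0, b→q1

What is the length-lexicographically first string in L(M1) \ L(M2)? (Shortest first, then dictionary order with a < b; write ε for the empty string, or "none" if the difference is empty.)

The empty string ε is accepted by M1 but not by M2.
Since ε is the unique shortest string, it is the required witness.

ε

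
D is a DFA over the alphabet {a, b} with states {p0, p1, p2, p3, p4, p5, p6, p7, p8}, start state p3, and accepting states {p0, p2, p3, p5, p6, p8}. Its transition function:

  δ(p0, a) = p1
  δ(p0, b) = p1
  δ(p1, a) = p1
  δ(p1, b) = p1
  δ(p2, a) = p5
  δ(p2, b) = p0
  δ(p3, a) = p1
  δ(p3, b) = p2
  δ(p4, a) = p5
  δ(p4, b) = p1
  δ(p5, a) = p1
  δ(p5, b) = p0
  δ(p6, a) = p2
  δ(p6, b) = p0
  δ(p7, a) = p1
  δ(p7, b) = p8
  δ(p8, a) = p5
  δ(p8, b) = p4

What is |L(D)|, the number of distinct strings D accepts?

The useful subgraph on states {p0, p2, p3, p5} is acyclic, so L(D) is finite; the longest accepting path visits 4 useful states, giving maximum string length 3.
Counting accepting paths from p3 by length: 1 of length 0, 1 of length 1, 2 of length 2, 1 of length 3. Total 5.

5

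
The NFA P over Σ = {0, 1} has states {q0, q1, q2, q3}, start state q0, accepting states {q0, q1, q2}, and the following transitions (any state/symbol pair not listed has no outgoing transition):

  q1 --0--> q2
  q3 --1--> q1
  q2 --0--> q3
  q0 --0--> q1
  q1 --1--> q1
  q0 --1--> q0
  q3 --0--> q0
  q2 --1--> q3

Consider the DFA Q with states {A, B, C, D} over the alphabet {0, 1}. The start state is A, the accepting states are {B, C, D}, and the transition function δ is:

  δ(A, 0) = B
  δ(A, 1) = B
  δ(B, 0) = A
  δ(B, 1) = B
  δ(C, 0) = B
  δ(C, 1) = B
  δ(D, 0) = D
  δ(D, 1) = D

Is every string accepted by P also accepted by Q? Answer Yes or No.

No

The empty string ε is in L(P) but not in L(Q).
So L(P) ⊄ L(Q).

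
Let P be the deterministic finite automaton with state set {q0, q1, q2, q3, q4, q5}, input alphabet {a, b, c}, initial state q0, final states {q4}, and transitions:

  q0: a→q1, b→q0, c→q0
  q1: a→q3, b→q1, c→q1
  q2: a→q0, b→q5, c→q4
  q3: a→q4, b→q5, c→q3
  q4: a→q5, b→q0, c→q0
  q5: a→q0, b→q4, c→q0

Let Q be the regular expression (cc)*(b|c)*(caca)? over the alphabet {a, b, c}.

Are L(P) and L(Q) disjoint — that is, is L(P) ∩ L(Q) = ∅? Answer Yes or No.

Converting the expression Q to a DFA (subset construction, then merging equivalent states) gives the minimal DFA with states {r0, r1, r2, r3, r4, r5}, start state r0, accepting states {r0, r2, r5} and transitions r0: a→r1, b→r0, c→r2; r1: a→r1, b→r1, c→r1; r2: a→r3, b→r0, c→r2; r3: a→r1, b→r1, c→r4; r4: a→r5, b→r1, c→r1; r5: a→r1, b→r1, c→r1.
Exploring the product automaton P × Q from the start pair (q0, r0), following both machines on each input symbol, reaches 10 state pairs: (q0, r0), (q1, r1), (q0, r2), (q3, r1), (q1, r3), (q4, r1), (q5, r1), (q1, r4), (q0, r1), (q3, r5).
P accepts in {q4} and Q accepts in {r0, r2, r5}; no reachable pair has both components accepting, so no string drives both machines to acceptance simultaneously and L(P) ∩ L(Q) = ∅.
So no string is accepted by both, and the intersection is empty.

Yes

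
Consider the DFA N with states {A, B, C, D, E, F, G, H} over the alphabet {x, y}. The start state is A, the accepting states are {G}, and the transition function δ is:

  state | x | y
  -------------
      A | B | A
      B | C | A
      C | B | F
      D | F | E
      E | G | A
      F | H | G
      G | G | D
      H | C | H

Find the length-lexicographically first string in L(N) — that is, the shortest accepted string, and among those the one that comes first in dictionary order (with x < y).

xxyy

A breadth-first search from A reaches an accepting state first via the path A → B → C → F → G on input xxyy.
No string of length < 4 is accepted (BFS exhausts all shorter strings without reaching an accepting state), and xxyy is the lexicographically least accepting string of length 4.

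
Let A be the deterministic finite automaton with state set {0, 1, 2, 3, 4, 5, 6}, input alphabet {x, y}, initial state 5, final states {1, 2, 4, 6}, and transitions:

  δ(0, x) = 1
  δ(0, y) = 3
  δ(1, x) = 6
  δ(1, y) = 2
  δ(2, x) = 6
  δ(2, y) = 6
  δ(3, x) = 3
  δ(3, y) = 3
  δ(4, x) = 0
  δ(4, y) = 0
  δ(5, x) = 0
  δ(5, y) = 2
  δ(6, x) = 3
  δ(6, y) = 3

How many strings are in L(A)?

8

The useful subgraph on states {0, 1, 2, 5, 6} is acyclic, so L(A) is finite; the longest accepting path visits 5 useful states, giving maximum string length 4.
Counting accepting paths from 5 by length: 1 of length 1, 3 of length 2, 2 of length 3, 2 of length 4. Total 8.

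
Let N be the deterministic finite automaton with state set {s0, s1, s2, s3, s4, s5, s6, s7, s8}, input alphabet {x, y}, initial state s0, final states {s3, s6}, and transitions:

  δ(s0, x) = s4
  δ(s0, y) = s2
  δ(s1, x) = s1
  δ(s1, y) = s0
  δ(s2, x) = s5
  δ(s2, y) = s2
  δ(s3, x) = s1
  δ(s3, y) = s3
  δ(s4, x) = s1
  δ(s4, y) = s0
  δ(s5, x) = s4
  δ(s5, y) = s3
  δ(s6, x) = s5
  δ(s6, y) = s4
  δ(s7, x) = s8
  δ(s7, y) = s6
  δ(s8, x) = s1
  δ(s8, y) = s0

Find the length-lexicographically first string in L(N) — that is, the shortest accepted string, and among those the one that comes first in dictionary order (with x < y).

yxy

A breadth-first search from s0 reaches an accepting state first via the path s0 → s2 → s5 → s3 on input yxy.
No string of length < 3 is accepted (BFS exhausts all shorter strings without reaching an accepting state), and yxy is the lexicographically least accepting string of length 3.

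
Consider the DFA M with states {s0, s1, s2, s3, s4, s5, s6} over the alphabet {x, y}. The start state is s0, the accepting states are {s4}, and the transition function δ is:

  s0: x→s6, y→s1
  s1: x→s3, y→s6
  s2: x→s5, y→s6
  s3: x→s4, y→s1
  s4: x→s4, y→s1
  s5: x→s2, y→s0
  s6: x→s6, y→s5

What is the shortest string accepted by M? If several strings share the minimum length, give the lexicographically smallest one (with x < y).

A breadth-first search from s0 reaches an accepting state first via the path s0 → s1 → s3 → s4 on input yxx.
No string of length < 3 is accepted (BFS exhausts all shorter strings without reaching an accepting state), and yxx is the lexicographically least accepting string of length 3.

yxx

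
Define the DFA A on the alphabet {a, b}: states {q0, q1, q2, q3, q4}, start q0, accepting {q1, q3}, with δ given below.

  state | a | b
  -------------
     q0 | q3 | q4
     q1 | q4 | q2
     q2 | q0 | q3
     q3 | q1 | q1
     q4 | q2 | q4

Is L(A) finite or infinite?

infinite

State q0 is reachable from the start and can reach an accepting state, and it lies on the cycle q0 → q3 → q1 → q2 → q0.
Traversing that cycle any number of times yields accepted strings of unbounded length, so the language is infinite.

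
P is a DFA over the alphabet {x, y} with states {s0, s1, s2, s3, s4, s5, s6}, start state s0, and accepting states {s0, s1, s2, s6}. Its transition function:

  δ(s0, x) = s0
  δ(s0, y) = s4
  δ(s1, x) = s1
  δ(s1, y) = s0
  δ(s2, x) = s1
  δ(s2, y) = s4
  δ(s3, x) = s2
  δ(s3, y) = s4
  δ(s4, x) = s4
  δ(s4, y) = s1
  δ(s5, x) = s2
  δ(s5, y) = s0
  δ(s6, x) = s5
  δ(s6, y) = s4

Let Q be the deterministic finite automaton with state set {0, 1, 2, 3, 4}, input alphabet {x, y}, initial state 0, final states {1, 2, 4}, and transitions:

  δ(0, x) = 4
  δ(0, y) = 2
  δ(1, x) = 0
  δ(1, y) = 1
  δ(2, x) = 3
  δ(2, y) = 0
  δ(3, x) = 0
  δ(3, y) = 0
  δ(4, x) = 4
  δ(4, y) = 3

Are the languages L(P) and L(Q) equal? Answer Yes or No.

No

The empty string ε is accepted by P but rejected by Q.
So L(P) ≠ L(Q).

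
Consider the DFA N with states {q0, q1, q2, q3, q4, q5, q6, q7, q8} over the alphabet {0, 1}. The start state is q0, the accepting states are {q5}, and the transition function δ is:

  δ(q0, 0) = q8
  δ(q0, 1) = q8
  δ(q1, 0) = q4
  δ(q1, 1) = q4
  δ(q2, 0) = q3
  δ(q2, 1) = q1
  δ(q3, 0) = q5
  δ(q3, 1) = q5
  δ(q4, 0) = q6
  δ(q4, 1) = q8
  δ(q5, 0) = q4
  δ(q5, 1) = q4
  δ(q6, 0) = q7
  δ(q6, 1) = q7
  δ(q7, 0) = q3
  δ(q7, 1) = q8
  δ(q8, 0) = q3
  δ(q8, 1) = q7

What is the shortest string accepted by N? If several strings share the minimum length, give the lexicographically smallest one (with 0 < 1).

000

A breadth-first search from q0 reaches an accepting state first via the path q0 → q8 → q3 → q5 on input 000.
No string of length < 3 is accepted (BFS exhausts all shorter strings without reaching an accepting state), and 000 is the lexicographically least accepting string of length 3.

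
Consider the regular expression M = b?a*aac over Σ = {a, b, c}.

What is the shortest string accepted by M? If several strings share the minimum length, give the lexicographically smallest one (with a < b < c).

aac

By inspection of the expression, no string of length less than 3 matches, and aac is the lexicographically first match of length 3.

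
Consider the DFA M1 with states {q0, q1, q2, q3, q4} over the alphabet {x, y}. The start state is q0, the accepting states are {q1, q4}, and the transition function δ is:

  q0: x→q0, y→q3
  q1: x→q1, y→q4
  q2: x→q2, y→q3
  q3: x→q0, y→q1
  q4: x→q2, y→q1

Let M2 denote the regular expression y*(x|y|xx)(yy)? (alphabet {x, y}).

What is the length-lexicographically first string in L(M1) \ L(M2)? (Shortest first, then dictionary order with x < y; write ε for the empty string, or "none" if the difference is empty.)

xyyx

The string xyyx is accepted by M1 but not by M2.
No shorter string lies in the difference, and xyyx is the lexicographically first length-4 string in L(M1) \ L(M2).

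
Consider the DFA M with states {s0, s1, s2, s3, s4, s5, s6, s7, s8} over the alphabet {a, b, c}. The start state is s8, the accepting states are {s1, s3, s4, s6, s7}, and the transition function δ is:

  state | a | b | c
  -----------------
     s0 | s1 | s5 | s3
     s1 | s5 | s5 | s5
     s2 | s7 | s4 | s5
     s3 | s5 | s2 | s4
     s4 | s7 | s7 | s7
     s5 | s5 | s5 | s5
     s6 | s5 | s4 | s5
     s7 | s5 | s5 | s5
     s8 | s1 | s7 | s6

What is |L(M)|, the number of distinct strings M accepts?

7

The useful subgraph on states {s1, s4, s6, s7, s8} is acyclic, so L(M) is finite; the longest accepting path visits 4 useful states, giving maximum string length 3.
Counting accepting paths from s8 by length: 3 of length 1, 1 of length 2, 3 of length 3. Total 7.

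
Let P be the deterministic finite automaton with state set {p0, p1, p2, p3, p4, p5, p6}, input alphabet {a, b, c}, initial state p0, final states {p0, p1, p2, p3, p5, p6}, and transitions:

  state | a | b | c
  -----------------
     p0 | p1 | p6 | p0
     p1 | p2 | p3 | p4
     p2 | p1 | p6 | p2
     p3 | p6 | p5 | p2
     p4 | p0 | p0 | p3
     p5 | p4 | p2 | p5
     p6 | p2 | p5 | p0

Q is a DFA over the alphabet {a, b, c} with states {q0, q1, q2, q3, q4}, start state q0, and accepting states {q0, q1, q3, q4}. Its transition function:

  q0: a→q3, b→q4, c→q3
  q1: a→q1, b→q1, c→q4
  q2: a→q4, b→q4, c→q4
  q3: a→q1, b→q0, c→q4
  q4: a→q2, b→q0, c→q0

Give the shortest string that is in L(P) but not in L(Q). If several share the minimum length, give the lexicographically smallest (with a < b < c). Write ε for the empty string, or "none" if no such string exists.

ba

The string ba is accepted by P but not by Q.
No shorter string lies in the difference, and ba is the lexicographically first length-2 string in L(P) \ L(Q).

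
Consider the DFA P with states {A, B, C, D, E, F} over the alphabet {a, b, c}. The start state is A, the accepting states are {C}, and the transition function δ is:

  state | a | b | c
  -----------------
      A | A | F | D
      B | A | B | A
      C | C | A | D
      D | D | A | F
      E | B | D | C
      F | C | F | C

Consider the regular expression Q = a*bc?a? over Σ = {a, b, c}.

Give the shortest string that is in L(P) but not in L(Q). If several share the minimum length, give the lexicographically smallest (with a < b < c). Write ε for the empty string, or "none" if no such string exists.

The string baa is accepted by P but not by Q.
No shorter string lies in the difference, and baa is the lexicographically first length-3 string in L(P) \ L(Q).

baa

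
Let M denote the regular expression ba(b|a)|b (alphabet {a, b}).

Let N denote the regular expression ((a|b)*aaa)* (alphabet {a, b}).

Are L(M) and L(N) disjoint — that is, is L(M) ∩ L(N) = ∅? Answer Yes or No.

Converting the expression M to a DFA (subset construction, then merging equivalent states) gives the minimal DFA with states {m0, m1, m2, m3, m4}, start state m0, accepting states {m2, m4} and transitions m0: a→m1, b→m2; m1: a→m1, b→m1; m2: a→m3, b→m1; m3: a→m4, b→m4; m4: a→m1, b→m1.
Converting the expression N to a DFA (subset construction, then merging equivalent states) gives the minimal DFA with states {n0, n1, n2, n3, n4}, start state n0, accepting states {n0, n4} and transitions n0: a→n1, b→n2; n1: a→n3, b→n2; n2: a→n1, b→n2; n3: a→n4, b→n2; n4: a→n4, b→n2.
Exploring the product automaton M × N from the start pair (m0, n0), following both machines on each input symbol, reaches 9 state pairs: (m0, n0), (m1, n1), (m2, n2), (m1, n3), (m1, n2), (m3, n1), (m1, n4), (m4, n3), (m4, n2).
M accepts in {m2, m4} and N accepts in {n0, n4}; no reachable pair has both components accepting, so no string drives both machines to acceptance simultaneously and L(M) ∩ L(N) = ∅.
So no string is accepted by both, and the intersection is empty.

Yes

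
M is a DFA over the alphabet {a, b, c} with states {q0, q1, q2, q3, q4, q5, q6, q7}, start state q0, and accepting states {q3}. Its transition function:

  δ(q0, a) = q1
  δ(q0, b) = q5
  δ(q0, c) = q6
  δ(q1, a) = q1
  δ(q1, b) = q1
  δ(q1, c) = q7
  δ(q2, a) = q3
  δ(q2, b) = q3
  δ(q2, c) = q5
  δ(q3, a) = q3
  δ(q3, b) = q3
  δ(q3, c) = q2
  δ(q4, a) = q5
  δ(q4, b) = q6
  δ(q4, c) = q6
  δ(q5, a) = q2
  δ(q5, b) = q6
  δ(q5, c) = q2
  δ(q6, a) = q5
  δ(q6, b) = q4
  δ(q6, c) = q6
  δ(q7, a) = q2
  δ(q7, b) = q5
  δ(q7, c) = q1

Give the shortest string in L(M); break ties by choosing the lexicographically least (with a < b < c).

baa

A breadth-first search from q0 reaches an accepting state first via the path q0 → q5 → q2 → q3 on input baa.
No string of length < 3 is accepted (BFS exhausts all shorter strings without reaching an accepting state), and baa is the lexicographically least accepting string of length 3.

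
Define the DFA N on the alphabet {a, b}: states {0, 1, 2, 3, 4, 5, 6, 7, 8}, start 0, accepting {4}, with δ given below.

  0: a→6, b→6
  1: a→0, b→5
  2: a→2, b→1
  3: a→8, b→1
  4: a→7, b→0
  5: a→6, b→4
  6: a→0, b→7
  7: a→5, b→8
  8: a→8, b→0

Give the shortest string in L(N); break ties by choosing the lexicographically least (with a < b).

abab

A breadth-first search from 0 reaches an accepting state first via the path 0 → 6 → 7 → 5 → 4 on input abab.
No string of length < 4 is accepted (BFS exhausts all shorter strings without reaching an accepting state), and abab is the lexicographically least accepting string of length 4.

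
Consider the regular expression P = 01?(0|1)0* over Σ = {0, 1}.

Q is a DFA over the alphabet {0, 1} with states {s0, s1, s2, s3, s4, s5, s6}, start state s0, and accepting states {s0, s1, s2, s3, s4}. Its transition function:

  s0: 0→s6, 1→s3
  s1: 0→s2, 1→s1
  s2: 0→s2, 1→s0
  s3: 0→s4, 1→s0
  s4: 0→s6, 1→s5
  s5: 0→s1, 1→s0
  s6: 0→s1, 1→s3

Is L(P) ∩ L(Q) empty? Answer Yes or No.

The string 00 is accepted by both P and Q.
Hence L(P) ∩ L(Q) ≠ ∅.

No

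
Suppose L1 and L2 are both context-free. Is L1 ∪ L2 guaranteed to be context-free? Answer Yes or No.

Take grammars for L₁ and L₂ with disjoint nonterminals and start symbols S₁, S₂; the grammar with a new start symbol and productions S → S₁ | S₂ generates L₁ ∪ L₂.
So the context-free languages are closed under union.

Yes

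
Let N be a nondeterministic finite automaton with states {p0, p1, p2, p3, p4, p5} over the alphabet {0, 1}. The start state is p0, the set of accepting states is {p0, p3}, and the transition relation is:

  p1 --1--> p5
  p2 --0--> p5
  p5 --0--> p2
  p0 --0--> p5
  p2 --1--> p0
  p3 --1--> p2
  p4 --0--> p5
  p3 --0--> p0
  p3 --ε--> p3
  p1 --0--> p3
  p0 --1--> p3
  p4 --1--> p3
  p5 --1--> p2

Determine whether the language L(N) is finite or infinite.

State p0 is reachable from the start and can reach an accepting state, and it lies on the cycle p0 → p3 → p0.
Traversing that cycle any number of times yields accepted strings of unbounded length, so the language is infinite.

infinite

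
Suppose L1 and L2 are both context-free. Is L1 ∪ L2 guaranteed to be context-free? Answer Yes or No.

Yes

Take grammars for L₁ and L₂ with disjoint nonterminals and start symbols S₁, S₂; the grammar with a new start symbol and productions S → S₁ | S₂ generates L₁ ∪ L₂.
So the context-free languages are closed under union.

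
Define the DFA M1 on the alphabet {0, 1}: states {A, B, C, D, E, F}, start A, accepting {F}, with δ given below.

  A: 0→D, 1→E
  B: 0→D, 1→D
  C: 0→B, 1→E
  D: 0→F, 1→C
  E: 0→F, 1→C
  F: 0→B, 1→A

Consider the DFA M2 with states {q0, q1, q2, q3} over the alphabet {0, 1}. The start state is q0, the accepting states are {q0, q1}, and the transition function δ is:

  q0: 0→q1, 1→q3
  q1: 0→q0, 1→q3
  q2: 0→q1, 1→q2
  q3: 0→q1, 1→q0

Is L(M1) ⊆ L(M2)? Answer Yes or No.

Yes

Exploring the product automaton M1 × M2 from the start pair (A, q0), following both machines on each input symbol, reaches 13 state pairs: (A, q0), (D, q1), (E, q3), (F, q0), (C, q3), (F, q1), (C, q0), (B, q1), (A, q3), (E, q0), (B, q0), (D, q0), (D, q3).
M1 accepts in {F} and M2 accepts in {q0, q1}. The reachable pairs whose M1-component is accepting are (F, q0), (F, q1); in each of them the M2-component is accepting too, so the product for L(M1) \ L(M2) (M1-component accepting, M2-component rejecting) has no reachable accepting pair and the difference is empty.
Hence every string in L(M1) is also in L(M2).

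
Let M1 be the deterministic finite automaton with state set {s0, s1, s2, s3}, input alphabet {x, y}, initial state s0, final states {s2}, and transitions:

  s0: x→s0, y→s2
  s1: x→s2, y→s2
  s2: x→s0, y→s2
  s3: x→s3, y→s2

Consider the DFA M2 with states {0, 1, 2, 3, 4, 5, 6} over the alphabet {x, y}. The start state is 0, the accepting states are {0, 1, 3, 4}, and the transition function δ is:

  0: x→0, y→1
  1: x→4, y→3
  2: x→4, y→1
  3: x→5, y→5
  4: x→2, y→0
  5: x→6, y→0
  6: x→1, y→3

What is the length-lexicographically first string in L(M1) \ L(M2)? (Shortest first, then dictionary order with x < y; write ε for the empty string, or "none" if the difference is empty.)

yyy

The string yyy is accepted by M1 but not by M2.
No shorter string lies in the difference, and yyy is the lexicographically first length-3 string in L(M1) \ L(M2).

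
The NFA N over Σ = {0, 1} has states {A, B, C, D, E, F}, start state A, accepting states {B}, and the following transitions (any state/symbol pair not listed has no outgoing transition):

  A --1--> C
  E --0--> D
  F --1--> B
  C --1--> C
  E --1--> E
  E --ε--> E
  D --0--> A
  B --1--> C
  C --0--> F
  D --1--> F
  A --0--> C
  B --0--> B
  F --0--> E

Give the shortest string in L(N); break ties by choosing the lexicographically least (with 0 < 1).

001

A breadth-first search from A reaches an accepting state first via the path A → C → F → B on input 001.
No string of length < 3 is accepted (BFS exhausts all shorter strings without reaching an accepting state), and 001 is the lexicographically least accepting string of length 3.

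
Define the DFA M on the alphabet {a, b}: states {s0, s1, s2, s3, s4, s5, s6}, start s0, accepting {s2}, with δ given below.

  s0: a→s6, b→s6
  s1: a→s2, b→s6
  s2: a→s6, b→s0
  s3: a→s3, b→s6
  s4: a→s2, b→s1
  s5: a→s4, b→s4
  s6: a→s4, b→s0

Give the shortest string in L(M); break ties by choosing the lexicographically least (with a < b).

aaa

A breadth-first search from s0 reaches an accepting state first via the path s0 → s6 → s4 → s2 on input aaa.
No string of length < 3 is accepted (BFS exhausts all shorter strings without reaching an accepting state), and aaa is the lexicographically least accepting string of length 3.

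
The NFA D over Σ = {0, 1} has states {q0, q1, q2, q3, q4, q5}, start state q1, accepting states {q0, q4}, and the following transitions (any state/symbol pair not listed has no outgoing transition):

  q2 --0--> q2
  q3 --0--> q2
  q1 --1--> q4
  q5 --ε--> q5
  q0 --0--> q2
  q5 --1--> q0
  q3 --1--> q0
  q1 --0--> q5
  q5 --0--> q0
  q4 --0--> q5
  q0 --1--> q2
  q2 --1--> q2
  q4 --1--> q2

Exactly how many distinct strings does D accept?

5

The useful subgraph on states {q0, q1, q4, q5} is acyclic, so L(D) is finite; the longest accepting path visits 4 useful states, giving maximum string length 3.
Counting accepting paths from q1 by length: 1 of length 1, 2 of length 2, 2 of length 3. Total 5.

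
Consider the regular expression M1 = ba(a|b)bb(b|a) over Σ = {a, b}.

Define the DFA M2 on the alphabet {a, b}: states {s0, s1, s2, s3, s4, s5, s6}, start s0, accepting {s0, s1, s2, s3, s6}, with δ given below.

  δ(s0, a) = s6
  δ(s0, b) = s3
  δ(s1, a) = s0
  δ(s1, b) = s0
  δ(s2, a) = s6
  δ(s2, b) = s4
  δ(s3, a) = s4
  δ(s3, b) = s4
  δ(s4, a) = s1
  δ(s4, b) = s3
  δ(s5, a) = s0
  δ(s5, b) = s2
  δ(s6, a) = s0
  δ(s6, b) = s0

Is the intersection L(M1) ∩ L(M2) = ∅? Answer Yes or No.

Converting the expression M1 to a DFA (subset construction, then merging equivalent states) gives the minimal DFA with states {r0, r1, r2, r3, r4, r5, r6, r7}, start state r0, accepting states {r7} and transitions r0: a→r1, b→r2; r1: a→r1, b→r1; r2: a→r3, b→r1; r3: a→r4, b→r4; r4: a→r1, b→r5; r5: a→r1, b→r6; r6: a→r7, b→r7; r7: a→r1, b→r1.
Exploring the product automaton M1 × M2 from the start pair (r0, s0), following both machines on each input symbol, reaches 14 state pairs: (r0, s0), (r1, s6), (r2, s3), (r1, s0), (r3, s4), (r1, s4), (r1, s3), (r4, s1), (r4, s3), (r1, s1), (r5, s0), (r5, s4), (r6, s3), (r7, s4).
M1 accepts in {r7} and M2 accepts in {s0, s1, s2, s3, s6}; no reachable pair has both components accepting, so no string drives both machines to acceptance simultaneously and L(M1) ∩ L(M2) = ∅.
So no string is accepted by both, and the intersection is empty.

Yes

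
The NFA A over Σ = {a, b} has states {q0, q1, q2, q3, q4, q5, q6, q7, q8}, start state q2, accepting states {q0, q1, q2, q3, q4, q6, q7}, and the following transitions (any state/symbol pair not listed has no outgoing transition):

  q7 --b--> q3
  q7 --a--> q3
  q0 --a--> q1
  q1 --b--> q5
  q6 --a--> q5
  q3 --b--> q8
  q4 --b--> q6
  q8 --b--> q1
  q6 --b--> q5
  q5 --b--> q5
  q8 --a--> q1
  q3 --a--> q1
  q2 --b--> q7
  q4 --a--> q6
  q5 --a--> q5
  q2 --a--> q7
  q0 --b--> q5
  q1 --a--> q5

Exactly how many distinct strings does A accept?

The useful subgraph on states {q1, q2, q3, q7, q8} is acyclic, so L(A) is finite; the longest accepting path visits 5 useful states, giving maximum string length 4.
Counting accepting paths from q2 by length: 1 of length 0, 2 of length 1, 4 of length 2, 4 of length 3, 8 of length 4. Total 19.

19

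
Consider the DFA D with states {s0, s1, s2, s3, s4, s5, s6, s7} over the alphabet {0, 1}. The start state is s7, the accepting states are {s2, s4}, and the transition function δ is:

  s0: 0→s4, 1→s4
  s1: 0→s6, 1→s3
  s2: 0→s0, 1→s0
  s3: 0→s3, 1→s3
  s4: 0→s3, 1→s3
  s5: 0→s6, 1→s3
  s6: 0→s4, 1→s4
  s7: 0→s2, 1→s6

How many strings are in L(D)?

7

The useful subgraph on states {s0, s2, s4, s6, s7} is acyclic, so L(D) is finite; the longest accepting path visits 4 useful states, giving maximum string length 3.
Counting accepting paths from s7 by length: 1 of length 1, 2 of length 2, 4 of length 3. Total 7.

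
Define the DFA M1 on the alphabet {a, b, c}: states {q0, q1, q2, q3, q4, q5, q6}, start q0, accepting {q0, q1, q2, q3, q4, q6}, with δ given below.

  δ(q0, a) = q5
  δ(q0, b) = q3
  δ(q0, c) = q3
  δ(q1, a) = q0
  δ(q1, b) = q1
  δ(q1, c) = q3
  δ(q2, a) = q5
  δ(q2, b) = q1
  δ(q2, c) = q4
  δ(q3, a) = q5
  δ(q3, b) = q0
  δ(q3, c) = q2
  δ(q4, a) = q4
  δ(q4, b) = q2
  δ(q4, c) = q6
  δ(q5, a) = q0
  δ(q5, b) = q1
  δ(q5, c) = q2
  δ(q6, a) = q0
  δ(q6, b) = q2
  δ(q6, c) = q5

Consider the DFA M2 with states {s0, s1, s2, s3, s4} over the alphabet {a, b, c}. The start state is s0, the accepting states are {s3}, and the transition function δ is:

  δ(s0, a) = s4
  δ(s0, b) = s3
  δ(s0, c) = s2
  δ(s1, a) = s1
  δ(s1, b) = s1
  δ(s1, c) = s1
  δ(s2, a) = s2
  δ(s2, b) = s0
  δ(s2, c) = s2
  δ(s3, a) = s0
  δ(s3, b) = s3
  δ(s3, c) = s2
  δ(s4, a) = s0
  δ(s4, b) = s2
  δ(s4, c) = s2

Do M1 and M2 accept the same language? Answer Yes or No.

The empty string ε is accepted by M1 but rejected by M2.
So L(M1) ≠ L(M2).

No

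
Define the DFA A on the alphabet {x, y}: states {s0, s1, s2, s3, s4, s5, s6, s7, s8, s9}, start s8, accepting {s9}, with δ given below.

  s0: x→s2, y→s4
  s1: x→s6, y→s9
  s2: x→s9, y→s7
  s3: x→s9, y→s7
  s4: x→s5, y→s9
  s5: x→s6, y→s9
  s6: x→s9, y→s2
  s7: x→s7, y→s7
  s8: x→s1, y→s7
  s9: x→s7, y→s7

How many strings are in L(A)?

3

The useful subgraph on states {s1, s2, s6, s8, s9} is acyclic, so L(A) is finite; the longest accepting path visits 5 useful states, giving maximum string length 4.
Counting accepting paths from s8 by length: 1 of length 2, 1 of length 3, 1 of length 4. Total 3.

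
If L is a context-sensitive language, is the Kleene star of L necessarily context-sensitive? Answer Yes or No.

Yes

An LBA guesses a factorisation of the input into blocks (marking block boundaries on a second track) and verifies each block with the LBA for L; this uses no space beyond the input, so L* is context-sensitive.
So the context-sensitive languages are closed under Kleene star.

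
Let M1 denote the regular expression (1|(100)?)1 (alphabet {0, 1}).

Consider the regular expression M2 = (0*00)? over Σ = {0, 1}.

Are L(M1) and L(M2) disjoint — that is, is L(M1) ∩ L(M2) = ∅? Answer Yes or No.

Converting the expression M1 to a DFA (subset construction, then merging equivalent states) gives the minimal DFA with states {r0, r1, r2, r3, r4, r5}, start state r0, accepting states {r2, r4} and transitions r0: 0→r1, 1→r2; r1: 0→r1, 1→r1; r2: 0→r3, 1→r4; r3: 0→r5, 1→r1; r4: 0→r1, 1→r1; r5: 0→r1, 1→r4.
Converting the expression M2 to a DFA (subset construction, then merging equivalent states) gives the minimal DFA with states {t0, t1, t2, t3}, start state t0, accepting states {t0, t3} and transitions t0: 0→t1, 1→t2; t1: 0→t3, 1→t2; t2: 0→t2, 1→t2; t3: 0→t3, 1→t2.
Exploring the product automaton M1 × M2 from the start pair (r0, t0), following both machines on each input symbol, reaches 8 state pairs: (r0, t0), (r1, t1), (r2, t2), (r1, t3), (r1, t2), (r3, t2), (r4, t2), (r5, t2).
M1 accepts in {r2, r4} and M2 accepts in {t0, t3}; no reachable pair has both components accepting, so no string drives both machines to acceptance simultaneously and L(M1) ∩ L(M2) = ∅.
So no string is accepted by both, and the intersection is empty.

Yes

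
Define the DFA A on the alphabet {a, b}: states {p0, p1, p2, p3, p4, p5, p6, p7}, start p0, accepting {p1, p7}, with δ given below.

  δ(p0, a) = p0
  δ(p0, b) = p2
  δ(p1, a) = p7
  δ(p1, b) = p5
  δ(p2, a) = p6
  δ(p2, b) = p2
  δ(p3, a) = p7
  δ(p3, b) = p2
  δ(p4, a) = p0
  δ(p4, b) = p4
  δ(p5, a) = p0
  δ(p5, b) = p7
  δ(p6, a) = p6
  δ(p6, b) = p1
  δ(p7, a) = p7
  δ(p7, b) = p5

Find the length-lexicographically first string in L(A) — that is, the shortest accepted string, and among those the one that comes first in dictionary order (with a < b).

bab

A breadth-first search from p0 reaches an accepting state first via the path p0 → p2 → p6 → p1 on input bab.
No string of length < 3 is accepted (BFS exhausts all shorter strings without reaching an accepting state), and bab is the lexicographically least accepting string of length 3.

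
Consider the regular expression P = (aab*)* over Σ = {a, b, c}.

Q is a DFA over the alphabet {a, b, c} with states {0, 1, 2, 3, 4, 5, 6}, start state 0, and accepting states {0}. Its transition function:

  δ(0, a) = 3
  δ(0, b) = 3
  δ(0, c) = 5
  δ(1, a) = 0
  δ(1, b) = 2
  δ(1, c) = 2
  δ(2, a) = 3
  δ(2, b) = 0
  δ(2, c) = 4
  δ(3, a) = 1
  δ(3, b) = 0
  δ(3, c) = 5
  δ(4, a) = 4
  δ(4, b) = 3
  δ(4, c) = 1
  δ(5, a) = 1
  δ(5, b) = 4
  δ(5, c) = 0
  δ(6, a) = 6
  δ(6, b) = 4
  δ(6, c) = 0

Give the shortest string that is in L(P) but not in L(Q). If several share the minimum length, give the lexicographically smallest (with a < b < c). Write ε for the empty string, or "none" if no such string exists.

The string aa is accepted by P but not by Q.
No shorter string lies in the difference, and aa is the lexicographically first length-2 string in L(P) \ L(Q).

aa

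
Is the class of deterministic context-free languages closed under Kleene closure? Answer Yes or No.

No

L = {c aⁿbⁿ : n≥0} ∪ {cc aⁿb²ⁿ : n≥0} is a DCFL (the number of leading c's fixes which ratio the DPDA checks), but L* is not. Every word of L starts with c, so in a factorisation of the string cc aⁱbʲ (i≥1) into words of L each factor begins at one of the two c's: either the whole string is a single word of L (forcing j = 2i), or it splits as c · (c aⁱbʲ) with c ∈ L (take n = 0) and c aⁱbʲ ∈ L (forcing j = i). Thus L* ∩ cca⁺b* = {cc aⁿbⁿ : n≥1} ∪ {cc aⁿb²ⁿ : n≥1}. A DPDA for L* would give one for this intersection with a regular set, and, started from its configuration after reading cc, one for {aⁿbⁿ : n≥1} ∪ {aⁿb²ⁿ : n≥1}, which no deterministic PDA accepts (a DPDA for it would have a single run on aⁿb²ⁿ, accepting after the prefix aⁿbⁿ and accepting again after n more b's; an ordinary PDA that simulates it on a's and b's and, at any moment when it is accepting, may switch to reading only a fresh letter d while feeding each d to the simulation as a b, would accept aⁱbʲdᵏ (k≥1) exactly when both aⁱbʲ and aⁱbʲ⁺ᵏ are in the language, i.e. its language intersected with the regular set a*b*d⁺ would be exactly {aⁿbⁿdⁿ : n≥1} — impossible, since context-free languages are closed under intersection with regular sets and {aⁿbⁿdⁿ} is not context-free). So L* is not a DCFL.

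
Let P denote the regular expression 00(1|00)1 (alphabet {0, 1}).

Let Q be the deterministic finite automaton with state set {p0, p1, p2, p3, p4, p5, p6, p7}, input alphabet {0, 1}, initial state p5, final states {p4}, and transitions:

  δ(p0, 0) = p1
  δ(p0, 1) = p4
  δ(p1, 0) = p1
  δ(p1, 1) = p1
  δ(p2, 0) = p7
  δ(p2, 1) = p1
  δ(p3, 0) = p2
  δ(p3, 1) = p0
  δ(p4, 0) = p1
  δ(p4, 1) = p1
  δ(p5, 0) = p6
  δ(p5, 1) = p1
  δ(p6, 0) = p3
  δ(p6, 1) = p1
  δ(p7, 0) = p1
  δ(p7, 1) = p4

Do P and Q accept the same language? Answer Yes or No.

Yes

Converting the expression P to a DFA (subset construction, then merging equivalent states) gives the minimal DFA with states {r0, r1, r2, r3, r4, r5, r6}, start state r0, accepting states {r6} and transitions r0: 0→r1, 1→r2; r1: 0→r3, 1→r2; r2: 0→r2, 1→r2; r3: 0→r4, 1→r5; r4: 0→r5, 1→r2; r5: 0→r2, 1→r6; r6: 0→r2, 1→r2.
Exploring the product automaton P × Q from the start pair (r0, p5), following both machines on each input symbol, reaches 8 state pairs: (r0, p5), (r1, p6), (r2, p1), (r3, p3), (r4, p2), (r5, p0), (r5, p7), (r6, p4).
P accepts in {r6} and Q accepts in {p4}. In every reachable pair the two components are either both accepting — (r6, p4) — or both non-accepting, so no string is accepted by exactly one of the machines: L(P) \ L(Q) and L(Q) \ L(P) are both empty.
Hence every string is accepted by P iff it is accepted by Q, and the two languages coincide.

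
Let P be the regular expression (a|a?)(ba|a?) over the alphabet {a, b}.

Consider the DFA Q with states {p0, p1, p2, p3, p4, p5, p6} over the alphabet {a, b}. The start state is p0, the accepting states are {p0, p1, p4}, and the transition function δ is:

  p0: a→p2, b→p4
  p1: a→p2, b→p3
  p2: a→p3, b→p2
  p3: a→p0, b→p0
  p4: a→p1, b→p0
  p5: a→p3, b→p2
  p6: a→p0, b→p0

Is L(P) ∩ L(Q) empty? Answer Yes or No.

The empty string ε is accepted by both P and Q.
Hence L(P) ∩ L(Q) ≠ ∅.

No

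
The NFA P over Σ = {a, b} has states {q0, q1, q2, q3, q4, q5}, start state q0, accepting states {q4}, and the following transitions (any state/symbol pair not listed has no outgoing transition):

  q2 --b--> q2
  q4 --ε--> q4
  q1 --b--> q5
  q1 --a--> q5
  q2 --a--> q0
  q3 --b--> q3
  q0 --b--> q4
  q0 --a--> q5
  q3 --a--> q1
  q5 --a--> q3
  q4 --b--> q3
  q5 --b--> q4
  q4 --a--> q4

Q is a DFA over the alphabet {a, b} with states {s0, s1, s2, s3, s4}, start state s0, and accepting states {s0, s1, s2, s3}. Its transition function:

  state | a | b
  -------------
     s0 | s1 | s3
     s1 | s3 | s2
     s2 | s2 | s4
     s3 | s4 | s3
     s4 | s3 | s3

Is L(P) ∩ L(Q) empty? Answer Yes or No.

No

The string b is accepted by both P and Q.
Hence L(P) ∩ L(Q) ≠ ∅.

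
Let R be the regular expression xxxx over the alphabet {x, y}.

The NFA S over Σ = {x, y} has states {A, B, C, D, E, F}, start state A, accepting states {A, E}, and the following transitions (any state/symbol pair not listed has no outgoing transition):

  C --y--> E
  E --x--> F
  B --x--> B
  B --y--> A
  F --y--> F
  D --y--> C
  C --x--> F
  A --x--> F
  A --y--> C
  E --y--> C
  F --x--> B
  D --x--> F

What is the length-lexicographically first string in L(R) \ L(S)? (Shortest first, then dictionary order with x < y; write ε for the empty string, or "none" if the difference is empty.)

xxxx

The string xxxx is accepted by R but not by S.
No shorter string lies in the difference, and xxxx is the lexicographically first length-4 string in L(R) \ L(S).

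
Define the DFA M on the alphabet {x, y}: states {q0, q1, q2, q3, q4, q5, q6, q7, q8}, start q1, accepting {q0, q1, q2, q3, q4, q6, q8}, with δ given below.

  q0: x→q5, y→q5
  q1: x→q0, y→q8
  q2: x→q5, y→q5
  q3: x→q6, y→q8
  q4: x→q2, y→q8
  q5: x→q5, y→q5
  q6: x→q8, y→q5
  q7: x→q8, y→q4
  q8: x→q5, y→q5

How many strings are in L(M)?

The useful subgraph on states {q0, q1, q8} is acyclic, so L(M) is finite; the longest accepting path visits 2 useful states, giving maximum string length 1.
Counting accepting paths from q1 by length: 1 of length 0, 2 of length 1. Total 3.

3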